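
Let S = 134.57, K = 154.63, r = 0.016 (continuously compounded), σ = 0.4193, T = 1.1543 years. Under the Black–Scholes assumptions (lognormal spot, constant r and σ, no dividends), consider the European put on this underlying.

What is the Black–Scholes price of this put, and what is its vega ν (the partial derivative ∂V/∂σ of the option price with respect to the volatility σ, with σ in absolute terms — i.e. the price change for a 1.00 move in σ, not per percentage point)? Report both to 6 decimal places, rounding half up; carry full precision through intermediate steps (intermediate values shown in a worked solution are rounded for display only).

price = 35.022964
ν = 57.627651

σ√T = 0.4193·√1.1543 = 0.450489
d₁ = (ln(S/K) + (r+σ²/2)T) / (σ√T) = (ln(134.57/154.63) + (0.016+0.4193²/2)·1.1543) / 0.450489 = (-0.138951 + 0.119939) / 0.450489 = -0.042202
d₂ = d₁ − σ√T = -0.042202 − 0.450489 = -0.492691
e^{−rT} = e^{−0.016·1.1543} = 0.981701
N(−d₁) = 0.516831,  N(−d₂) = 0.688885
Put price V = K·e^{−rT}·N(−d₂) − S·N(−d₁) = 104.572951 − 69.549987 = 35.022964
φ(d₁) = (1/√(2π))·e^{−d₁²/2} = 0.398587
ν = S·φ(d₁)·√T = 57.627651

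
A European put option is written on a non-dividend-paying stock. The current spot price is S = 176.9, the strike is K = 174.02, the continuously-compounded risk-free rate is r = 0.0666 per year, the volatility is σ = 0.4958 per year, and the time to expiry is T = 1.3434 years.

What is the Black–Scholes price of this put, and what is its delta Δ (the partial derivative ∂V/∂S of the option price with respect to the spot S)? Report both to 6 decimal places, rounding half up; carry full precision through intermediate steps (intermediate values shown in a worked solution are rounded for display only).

price = 29.732620
Δ = -0.318611

σ√T = 0.4958·√1.3434 = 0.574658
d₁ = (ln(S/K) + (r+σ²/2)T) / (σ√T) = (ln(176.9/174.02) + (0.0666+0.4958²/2)·1.3434) / 0.574658 = (0.016414 + 0.254586) / 0.574658 = 0.471586
d₂ = d₁ − σ√T = 0.471586 − 0.574658 = -0.103072
e^{−rT} = e^{−0.0666·1.3434} = 0.914415
N(−d₁) = 0.318611,  N(−d₂) = 0.541047
Put price V = K·e^{−rT}·N(−d₂) − S·N(−d₁) = 86.094933 − 56.362313 = 29.732620
Δ = −N(−d₁) = -0.318611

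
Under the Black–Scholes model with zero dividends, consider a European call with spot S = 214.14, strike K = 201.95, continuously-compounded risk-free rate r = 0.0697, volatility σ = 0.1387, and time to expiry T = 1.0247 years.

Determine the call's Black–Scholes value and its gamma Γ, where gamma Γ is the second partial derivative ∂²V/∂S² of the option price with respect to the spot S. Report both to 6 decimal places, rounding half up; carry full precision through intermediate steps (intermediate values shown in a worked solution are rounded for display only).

price = 28.802942
Γ = 0.008078

σ√T = 0.1387·√1.0247 = 0.140402
d₁ = (ln(S/K) + (r+σ²/2)T) / (σ√T) = (ln(214.14/201.95) + (0.0697+0.1387²/2)·1.0247) / 0.140402 = (0.058610 + 0.081278) / 0.140402 = 0.996335
d₂ = d₁ − σ√T = 0.996335 − 0.140402 = 0.855932
e^{−rT} = e^{−0.0697·1.0247} = 0.931069
N(d₁) = 0.840456,  N(d₂) = 0.803982
Call price V = S·N(d₁) − K·e^{−rT}·N(d₂) = 179.975298 − 151.172356 = 28.802942
φ(d₁) = (1/√(2π))·e^{−d₁²/2} = 0.242858
Γ = φ(d₁) / (S·σ·√T) = 0.008078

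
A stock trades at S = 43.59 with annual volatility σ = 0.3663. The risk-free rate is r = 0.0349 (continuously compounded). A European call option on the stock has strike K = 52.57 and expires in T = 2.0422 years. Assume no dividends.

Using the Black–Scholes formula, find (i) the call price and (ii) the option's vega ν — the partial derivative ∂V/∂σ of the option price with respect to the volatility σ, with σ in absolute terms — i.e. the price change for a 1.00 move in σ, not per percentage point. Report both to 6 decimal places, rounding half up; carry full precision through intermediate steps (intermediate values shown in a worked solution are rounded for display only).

σ√T = 0.3663·√2.0422 = 0.523463
d₁ = (ln(S/K) + (r+σ²/2)T) / (σ√T) = (ln(43.59/52.57) + (0.0349+0.3663²/2)·2.0422) / 0.523463 = (-0.187318 + 0.208280) / 0.523463 = 0.040044
d₂ = d₁ − σ√T = 0.040044 − 0.523463 = -0.483419
e^{−rT} = e^{−0.0349·2.0422} = 0.931208
N(d₁) = 0.515971,  N(d₂) = 0.314399
Call price V = S·N(d₁) − K·e^{−rT}·N(d₂) = 22.491181 − 15.390972 = 7.100208
φ(d₁) = (1/√(2π))·e^{−d₁²/2} = 0.398623
ν = S·φ(d₁)·√T = 24.831209

price = 7.100208
ν = 24.831209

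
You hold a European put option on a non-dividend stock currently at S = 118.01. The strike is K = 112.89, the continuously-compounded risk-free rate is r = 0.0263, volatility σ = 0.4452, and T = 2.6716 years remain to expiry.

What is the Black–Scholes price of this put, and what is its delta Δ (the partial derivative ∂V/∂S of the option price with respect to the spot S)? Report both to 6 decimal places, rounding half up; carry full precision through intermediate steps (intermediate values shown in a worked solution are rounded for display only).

σ√T = 0.4452·√2.6716 = 0.727681
d₁ = (ln(S/K) + (r+σ²/2)T) / (σ√T) = (ln(118.01/112.89) + (0.0263+0.4452²/2)·2.6716) / 0.727681 = (0.044355 + 0.335023) / 0.727681 = 0.521353
d₂ = d₁ − σ√T = 0.521353 − 0.727681 = -0.206328
e^{−rT} = e^{−0.0263·2.6716} = 0.932149
N(−d₁) = 0.301061,  N(−d₂) = 0.581733
Put price V = K·e^{−rT}·N(−d₂) − S·N(−d₁) = 61.215881 − 35.528163 = 25.687718
Δ = −N(−d₁) = -0.301061

price = 25.687718
Δ = -0.301061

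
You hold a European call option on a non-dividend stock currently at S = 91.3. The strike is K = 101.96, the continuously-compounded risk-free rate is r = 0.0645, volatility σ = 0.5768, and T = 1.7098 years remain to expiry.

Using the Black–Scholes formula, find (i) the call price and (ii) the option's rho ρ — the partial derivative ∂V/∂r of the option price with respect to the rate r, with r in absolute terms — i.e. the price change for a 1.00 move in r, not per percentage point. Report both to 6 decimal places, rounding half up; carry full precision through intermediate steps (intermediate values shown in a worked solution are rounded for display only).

σ√T = 0.5768·√1.7098 = 0.754220
d₁ = (ln(S/K) + (r+σ²/2)T) / (σ√T) = (ln(91.3/101.96) + (0.0645+0.5768²/2)·1.7098) / 0.754220 = (-0.110430 + 0.394706) / 0.754220 = 0.376914
d₂ = d₁ − σ√T = 0.376914 − 0.754220 = -0.377306
e^{−rT} = e^{−0.0645·1.7098} = 0.895581
N(d₁) = 0.646881,  N(d₂) = 0.352973
Call price V = S·N(d₁) − K·e^{−rT}·N(d₂) = 59.060259 − 32.231215 = 26.829045
ρ = K·T·e^{−rT}·N(d₂) = 55.108931

price = 26.829045
ρ = 55.108931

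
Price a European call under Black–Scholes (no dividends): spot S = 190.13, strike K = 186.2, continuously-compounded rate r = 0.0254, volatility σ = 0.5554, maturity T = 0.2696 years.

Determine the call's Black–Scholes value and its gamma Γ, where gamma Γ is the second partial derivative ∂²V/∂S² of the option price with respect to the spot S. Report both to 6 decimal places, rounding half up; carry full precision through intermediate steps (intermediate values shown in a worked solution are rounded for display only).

price = 24.199241
Γ = 0.007069

σ√T = 0.5554·√0.2696 = 0.288380
d₁ = (ln(S/K) + (r+σ²/2)T) / (σ√T) = (ln(190.13/186.2) + (0.0254+0.5554²/2)·0.2696) / 0.288380 = (0.020887 + 0.048429) / 0.288380 = 0.240364
d₂ = d₁ − σ√T = 0.240364 − 0.288380 = -0.048017
e^{−rT} = e^{−0.0254·0.2696} = 0.993176
N(d₁) = 0.594976,  N(d₂) = 0.480851
Call price V = S·N(d₁) − K·e^{−rT}·N(d₂) = 113.122750 − 88.923509 = 24.199241
φ(d₁) = (1/√(2π))·e^{−d₁²/2} = 0.387583
Γ = φ(d₁) / (S·σ·√T) = 0.007069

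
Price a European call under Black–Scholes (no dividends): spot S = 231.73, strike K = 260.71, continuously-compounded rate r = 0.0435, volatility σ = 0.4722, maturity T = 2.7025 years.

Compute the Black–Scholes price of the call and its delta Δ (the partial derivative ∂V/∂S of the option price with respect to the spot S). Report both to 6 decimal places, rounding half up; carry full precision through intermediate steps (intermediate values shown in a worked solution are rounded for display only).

σ√T = 0.4722·√2.7025 = 0.776263
d₁ = (ln(S/K) + (r+σ²/2)T) / (σ√T) = (ln(231.73/260.71) + (0.0435+0.4722²/2)·2.7025) / 0.776263 = (-0.117836 + 0.418851) / 0.776263 = 0.387775
d₂ = d₁ − σ√T = 0.387775 − 0.776263 = -0.388488
e^{−rT} = e^{−0.0435·2.7025} = 0.889088
N(d₁) = 0.650909,  N(d₂) = 0.348827
Call price V = S·N(d₁) − K·e^{−rT}·N(d₂) = 150.835043 − 80.856157 = 69.978886
Δ = N(d₁) = 0.650909

price = 69.978886
Δ = 0.650909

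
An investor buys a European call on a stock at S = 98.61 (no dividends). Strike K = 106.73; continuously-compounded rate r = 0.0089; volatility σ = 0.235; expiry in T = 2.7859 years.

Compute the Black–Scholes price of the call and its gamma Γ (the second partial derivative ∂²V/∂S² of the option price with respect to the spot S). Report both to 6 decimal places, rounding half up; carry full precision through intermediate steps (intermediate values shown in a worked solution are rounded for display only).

σ√T = 0.235·√2.7859 = 0.392239
d₁ = (ln(S/K) + (r+σ²/2)T) / (σ√T) = (ln(98.61/106.73) + (0.0089+0.235²/2)·2.7859) / 0.392239 = (-0.079130 + 0.101720) / 0.392239 = 0.057594
d₂ = d₁ − σ√T = 0.057594 − 0.392239 = -0.334645
e^{−rT} = e^{−0.0089·2.7859} = 0.975510
N(d₁) = 0.522964,  N(d₂) = 0.368946
Call price V = S·N(d₁) − K·e^{−rT}·N(d₂) = 51.569475 − 38.413311 = 13.156164
φ(d₁) = (1/√(2π))·e^{−d₁²/2} = 0.398281
Γ = φ(d₁) / (S·σ·√T) = 0.010297

price = 13.156164
Γ = 0.010297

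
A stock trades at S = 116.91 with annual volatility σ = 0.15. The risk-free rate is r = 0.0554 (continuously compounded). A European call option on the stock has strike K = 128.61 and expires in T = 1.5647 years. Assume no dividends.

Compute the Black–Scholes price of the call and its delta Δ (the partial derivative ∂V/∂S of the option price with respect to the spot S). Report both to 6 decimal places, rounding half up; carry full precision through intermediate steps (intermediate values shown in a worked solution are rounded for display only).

σ√T = 0.15·√1.5647 = 0.187632
d₁ = (ln(S/K) + (r+σ²/2)T) / (σ√T) = (ln(116.91/128.61) + (0.0554+0.15²/2)·1.5647) / 0.187632 = (-0.095380 + 0.104287) / 0.187632 = 0.047471
d₂ = d₁ − σ√T = 0.047471 − 0.187632 = -0.140161
e^{−rT} = e^{−0.0554·1.5647} = 0.916966
N(d₁) = 0.518931,  N(d₂) = 0.444266
Call price V = S·N(d₁) − K·e^{−rT}·N(d₂) = 60.668237 − 52.392812 = 8.275425
Δ = N(d₁) = 0.518931

price = 8.275425
Δ = 0.518931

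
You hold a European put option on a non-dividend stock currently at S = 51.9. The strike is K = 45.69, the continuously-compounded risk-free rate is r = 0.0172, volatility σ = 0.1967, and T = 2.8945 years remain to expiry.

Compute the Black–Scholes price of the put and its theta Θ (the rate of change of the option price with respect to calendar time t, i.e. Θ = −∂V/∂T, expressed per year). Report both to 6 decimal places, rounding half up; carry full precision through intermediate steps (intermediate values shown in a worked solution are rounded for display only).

price = 2.979742
Θ = -0.670750

σ√T = 0.1967·√2.8945 = 0.334650
d₁ = (ln(S/K) + (r+σ²/2)T) / (σ√T) = (ln(51.9/45.69) + (0.0172+0.1967²/2)·2.8945) / 0.334650 = (0.127439 + 0.105781) / 0.334650 = 0.696907
d₂ = d₁ − σ√T = 0.696907 − 0.334650 = 0.362257
e^{−rT} = e^{−0.0172·2.8945} = 0.951434
N(−d₁) = 0.242930,  N(−d₂) = 0.358580
Put price V = K·e^{−rT}·N(−d₂) − S·N(−d₁) = 15.587833 − 12.608091 = 2.979742
φ(d₁) = (1/√(2π))·e^{−d₁²/2} = 0.312929
Θ = −S·φ(d₁)·σ/(2√T) + r·K·e^{−rT}·N(−d₂) = −0.938860 + 0.268111 = -0.670750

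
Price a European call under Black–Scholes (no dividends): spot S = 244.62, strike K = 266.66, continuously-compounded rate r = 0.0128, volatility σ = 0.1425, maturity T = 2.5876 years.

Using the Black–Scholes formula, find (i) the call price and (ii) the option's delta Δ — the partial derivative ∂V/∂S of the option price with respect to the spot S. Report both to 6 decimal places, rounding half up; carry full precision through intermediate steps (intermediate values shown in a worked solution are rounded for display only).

σ√T = 0.1425·√2.5876 = 0.229226
d₁ = (ln(S/K) + (r+σ²/2)T) / (σ√T) = (ln(244.62/266.66) + (0.0128+0.1425²/2)·2.5876) / 0.229226 = (-0.086268 + 0.059394) / 0.229226 = -0.117242
d₂ = d₁ − σ√T = -0.117242 − 0.229226 = -0.346468
e^{−rT} = e^{−0.0128·2.5876} = 0.967421
N(d₁) = 0.453334,  N(d₂) = 0.364496
Call price V = S·N(d₁) − K·e^{−rT}·N(d₂) = 110.894573 − 94.029833 = 16.864740
Δ = N(d₁) = 0.453334

price = 16.864740
Δ = 0.453334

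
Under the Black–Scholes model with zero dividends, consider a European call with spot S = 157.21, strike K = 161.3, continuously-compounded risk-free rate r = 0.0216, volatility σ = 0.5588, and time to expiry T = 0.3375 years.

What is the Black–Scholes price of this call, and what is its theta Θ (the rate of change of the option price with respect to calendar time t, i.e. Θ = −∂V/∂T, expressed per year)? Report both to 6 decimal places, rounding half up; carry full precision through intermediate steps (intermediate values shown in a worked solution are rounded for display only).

price = 19.032715
Θ = -31.425097

σ√T = 0.5588·√0.3375 = 0.324633
d₁ = (ln(S/K) + (r+σ²/2)T) / (σ√T) = (ln(157.21/161.3) + (0.0216+0.5588²/2)·0.3375) / 0.324633 = (-0.025683 + 0.059983) / 0.324633 = 0.105657
d₂ = d₁ − σ√T = 0.105657 − 0.324633 = -0.218976
e^{−rT} = e^{−0.0216·0.3375} = 0.992737
N(d₁) = 0.542073,  N(d₂) = 0.413334
Call price V = S·N(d₁) − K·e^{−rT}·N(d₂) = 85.219286 − 66.186571 = 19.032715
φ(d₁) = (1/√(2π))·e^{−d₁²/2} = 0.396722
Θ = −S·φ(d₁)·σ/(2√T) − r·K·e^{−rT}·N(d₂) = −29.995467 − 1.429630 = -31.425097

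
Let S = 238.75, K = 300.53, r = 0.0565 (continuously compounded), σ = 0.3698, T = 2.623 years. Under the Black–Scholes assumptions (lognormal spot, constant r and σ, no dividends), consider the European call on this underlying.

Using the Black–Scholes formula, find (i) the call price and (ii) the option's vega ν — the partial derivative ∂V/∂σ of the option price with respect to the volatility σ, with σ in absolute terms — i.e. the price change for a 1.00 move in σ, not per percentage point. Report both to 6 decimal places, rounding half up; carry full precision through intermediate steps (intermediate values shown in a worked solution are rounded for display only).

price = 48.941981
ν = 152.232476

σ√T = 0.3698·√2.623 = 0.598916
d₁ = (ln(S/K) + (r+σ²/2)T) / (σ√T) = (ln(238.75/300.53) + (0.0565+0.3698²/2)·2.623) / 0.598916 = (-0.230131 + 0.327550) / 0.598916 = 0.162659
d₂ = d₁ − σ√T = 0.162659 − 0.598916 = -0.436257
e^{−rT} = e^{−0.0565·2.623} = 0.862259
N(d₁) = 0.564607,  N(d₂) = 0.331325
Call price V = S·N(d₁) − K·e^{−rT}·N(d₂) = 134.799824 − 85.857843 = 48.941981
φ(d₁) = (1/√(2π))·e^{−d₁²/2} = 0.393699
ν = S·φ(d₁)·√T = 152.232476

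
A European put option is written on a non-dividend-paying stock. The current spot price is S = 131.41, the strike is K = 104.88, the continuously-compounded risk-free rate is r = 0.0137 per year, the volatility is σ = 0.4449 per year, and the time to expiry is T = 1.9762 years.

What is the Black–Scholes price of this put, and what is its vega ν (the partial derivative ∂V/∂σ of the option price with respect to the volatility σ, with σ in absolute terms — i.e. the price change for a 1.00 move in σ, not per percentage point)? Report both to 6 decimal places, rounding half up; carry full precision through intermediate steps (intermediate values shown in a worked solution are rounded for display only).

price = 16.212354
ν = 57.010727

σ√T = 0.4449·√1.9762 = 0.625429
d₁ = (ln(S/K) + (r+σ²/2)T) / (σ√T) = (ln(131.41/104.88) + (0.0137+0.4449²/2)·1.9762) / 0.625429 = (0.225505 + 0.222655) / 0.625429 = 0.716564
d₂ = d₁ − σ√T = 0.716564 − 0.625429 = 0.091135
e^{−rT} = e^{−0.0137·1.9762} = 0.973289
N(−d₁) = 0.236822,  N(−d₂) = 0.463692
Put price V = K·e^{−rT}·N(−d₂) − S·N(−d₁) = 47.333069 − 31.120715 = 16.212354
φ(d₁) = (1/√(2π))·e^{−d₁²/2} = 0.308612
ν = S·φ(d₁)·√T = 57.010727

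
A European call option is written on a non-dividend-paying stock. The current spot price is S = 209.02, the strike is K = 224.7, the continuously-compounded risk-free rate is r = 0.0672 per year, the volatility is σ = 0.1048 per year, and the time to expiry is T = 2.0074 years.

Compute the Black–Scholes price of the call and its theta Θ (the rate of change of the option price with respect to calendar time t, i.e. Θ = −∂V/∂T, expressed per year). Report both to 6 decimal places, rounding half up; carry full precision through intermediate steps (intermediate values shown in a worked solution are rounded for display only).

σ√T = 0.1048·√2.0074 = 0.148484
d₁ = (ln(S/K) + (r+σ²/2)T) / (σ√T) = (ln(209.02/224.7) + (0.0672+0.1048²/2)·2.0074) / 0.148484 = (-0.072336 + 0.145921) / 0.148484 = 0.495575
d₂ = d₁ − σ√T = 0.495575 − 0.148484 = 0.347091
e^{−rT} = e^{−0.0672·2.0074} = 0.873806
N(d₁) = 0.689903,  N(d₂) = 0.635739
Call price V = S·N(d₁) − K·e^{−rT}·N(d₂) = 144.203495 − 124.823565 = 19.379930
φ(d₁) = (1/√(2π))·e^{−d₁²/2} = 0.352842
Θ = −S·φ(d₁)·σ/(2√T) − r·K·e^{−rT}·N(d₂) = −2.727609 − 8.388144 = -11.115752

price = 19.379930
Θ = -11.115752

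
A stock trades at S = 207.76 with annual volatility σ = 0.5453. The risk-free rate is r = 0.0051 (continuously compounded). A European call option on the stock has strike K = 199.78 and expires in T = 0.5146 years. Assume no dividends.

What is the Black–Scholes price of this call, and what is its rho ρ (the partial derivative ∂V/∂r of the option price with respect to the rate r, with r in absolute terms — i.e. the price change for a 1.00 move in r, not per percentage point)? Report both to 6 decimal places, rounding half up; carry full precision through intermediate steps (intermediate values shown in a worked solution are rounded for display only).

price = 35.986767
ρ = 47.642902

σ√T = 0.5453·√0.5146 = 0.391174
d₁ = (ln(S/K) + (r+σ²/2)T) / (σ√T) = (ln(207.76/199.78) + (0.0051+0.5453²/2)·0.5146) / 0.391174 = (0.039167 + 0.079133) / 0.391174 = 0.302423
d₂ = d₁ − σ√T = 0.302423 − 0.391174 = -0.088752
e^{−rT} = e^{−0.0051·0.5146} = 0.997379
N(d₁) = 0.618835,  N(d₂) = 0.464640
Call price V = S·N(d₁) − K·e^{−rT}·N(d₂) = 128.569165 − 92.582398 = 35.986767
ρ = K·T·e^{−rT}·N(d₂) = 47.642902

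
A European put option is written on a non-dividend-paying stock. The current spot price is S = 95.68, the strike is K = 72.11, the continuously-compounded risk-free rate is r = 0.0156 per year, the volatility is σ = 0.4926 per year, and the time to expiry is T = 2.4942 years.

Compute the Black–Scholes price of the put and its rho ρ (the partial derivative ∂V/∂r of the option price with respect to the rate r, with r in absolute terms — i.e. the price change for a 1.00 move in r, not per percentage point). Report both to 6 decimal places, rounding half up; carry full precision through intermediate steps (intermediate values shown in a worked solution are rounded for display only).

price = 13.799147
ρ = -84.801291

σ√T = 0.4926·√2.4942 = 0.777965
d₁ = (ln(S/K) + (r+σ²/2)T) / (σ√T) = (ln(95.68/72.11) + (0.0156+0.4926²/2)·2.4942) / 0.777965 = (0.282817 + 0.341524) / 0.777965 = 0.802531
d₂ = d₁ − σ√T = 0.802531 − 0.777965 = 0.024566
e^{−rT} = e^{−0.0156·2.4942} = 0.961838
N(−d₁) = 0.211123,  N(−d₂) = 0.490201
Put price V = K·e^{−rT}·N(−d₂) − S·N(−d₁) = 33.999395 − 20.200248 = 13.799147
ρ = −K·T·e^{−rT}·N(−d₂) = -84.801291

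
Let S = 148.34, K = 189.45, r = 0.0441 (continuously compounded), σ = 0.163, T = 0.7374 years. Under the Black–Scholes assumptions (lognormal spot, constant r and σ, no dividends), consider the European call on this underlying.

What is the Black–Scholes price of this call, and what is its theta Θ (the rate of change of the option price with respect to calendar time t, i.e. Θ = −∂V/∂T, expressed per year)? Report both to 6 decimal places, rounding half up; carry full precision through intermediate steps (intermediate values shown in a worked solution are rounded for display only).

price = 0.652172
Θ = -2.432904

σ√T = 0.163·√0.7374 = 0.139971
d₁ = (ln(S/K) + (r+σ²/2)T) / (σ√T) = (ln(148.34/189.45) + (0.0441+0.163²/2)·0.7374) / 0.139971 = (-0.244618 + 0.042315) / 0.139971 = -1.445316
d₂ = d₁ − σ√T = -1.445316 − 0.139971 = -1.585288
e^{−rT} = e^{−0.0441·0.7374} = 0.968004
N(d₁) = 0.074185,  N(d₂) = 0.056451
Call price V = S·N(d₁) − K·e^{−rT}·N(d₂) = 11.004535 − 10.352363 = 0.652172
φ(d₁) = (1/√(2π))·e^{−d₁²/2} = 0.140379
Θ = −S·φ(d₁)·σ/(2√T) − r·K·e^{−rT}·N(d₂) = −1.976365 − 0.456539 = -2.432904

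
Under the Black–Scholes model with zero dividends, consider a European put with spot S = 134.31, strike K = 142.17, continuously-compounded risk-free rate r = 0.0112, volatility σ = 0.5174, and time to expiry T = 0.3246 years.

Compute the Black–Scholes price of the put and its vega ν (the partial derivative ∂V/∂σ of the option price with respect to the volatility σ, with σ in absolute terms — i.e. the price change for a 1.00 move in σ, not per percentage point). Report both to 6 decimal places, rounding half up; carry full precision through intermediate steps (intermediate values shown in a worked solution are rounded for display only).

σ√T = 0.5174·√0.3246 = 0.294782
d₁ = (ln(S/K) + (r+σ²/2)T) / (σ√T) = (ln(134.31/142.17) + (0.0112+0.5174²/2)·0.3246) / 0.294782 = (-0.056873 + 0.047084) / 0.294782 = -0.033209
d₂ = d₁ − σ√T = -0.033209 − 0.294782 = -0.327990
e^{−rT} = e^{−0.0112·0.3246} = 0.996371
N(−d₁) = 0.513246,  N(−d₂) = 0.628541
Put price V = K·e^{−rT}·N(−d₂) − S·N(−d₁) = 89.035329 − 68.934053 = 20.101276
φ(d₁) = (1/√(2π))·e^{−d₁²/2} = 0.398722
ν = S·φ(d₁)·√T = 30.510772

price = 20.101276
ν = 30.510772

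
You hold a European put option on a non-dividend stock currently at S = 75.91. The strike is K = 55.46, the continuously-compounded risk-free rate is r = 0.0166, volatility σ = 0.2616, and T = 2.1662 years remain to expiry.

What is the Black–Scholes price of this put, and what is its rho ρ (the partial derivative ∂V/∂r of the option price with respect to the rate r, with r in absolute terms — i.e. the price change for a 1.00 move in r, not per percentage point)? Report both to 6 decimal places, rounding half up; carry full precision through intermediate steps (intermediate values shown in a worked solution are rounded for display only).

price = 2.398043
ρ = -27.462040

σ√T = 0.2616·√2.1662 = 0.385023
d₁ = (ln(S/K) + (r+σ²/2)T) / (σ√T) = (ln(75.91/55.46) + (0.0166+0.2616²/2)·2.1662) / 0.385023 = (0.313886 + 0.110080) / 0.385023 = 1.101146
d₂ = d₁ − σ√T = 1.101146 − 0.385023 = 0.716122
e^{−rT} = e^{−0.0166·2.1662} = 0.964680
N(−d₁) = 0.135417,  N(−d₂) = 0.236958
Put price V = K·e^{−rT}·N(−d₂) − S·N(−d₁) = 12.677518 − 10.279475 = 2.398043
ρ = −K·T·e^{−rT}·N(−d₂) = -27.462040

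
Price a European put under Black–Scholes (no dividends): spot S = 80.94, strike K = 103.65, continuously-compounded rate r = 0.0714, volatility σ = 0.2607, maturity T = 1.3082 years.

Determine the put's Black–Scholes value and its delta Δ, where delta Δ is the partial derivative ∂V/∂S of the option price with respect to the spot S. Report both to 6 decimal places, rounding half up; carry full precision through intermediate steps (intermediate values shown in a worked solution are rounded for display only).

σ√T = 0.2607·√1.3082 = 0.298180
d₁ = (ln(S/K) + (r+σ²/2)T) / (σ√T) = (ln(80.94/103.65) + (0.0714+0.2607²/2)·1.3082) / 0.298180 = (-0.247312 + 0.137861) / 0.298180 = -0.367063
d₂ = d₁ − σ√T = -0.367063 − 0.298180 = -0.665242
e^{−rT} = e^{−0.0714·1.3082} = 0.910824
N(−d₁) = 0.643214,  N(−d₂) = 0.747052
Put price V = K·e^{−rT}·N(−d₂) − S·N(−d₁) = 70.526902 − 52.061730 = 18.465172
Δ = −N(−d₁) = -0.643214

price = 18.465172
Δ = -0.643214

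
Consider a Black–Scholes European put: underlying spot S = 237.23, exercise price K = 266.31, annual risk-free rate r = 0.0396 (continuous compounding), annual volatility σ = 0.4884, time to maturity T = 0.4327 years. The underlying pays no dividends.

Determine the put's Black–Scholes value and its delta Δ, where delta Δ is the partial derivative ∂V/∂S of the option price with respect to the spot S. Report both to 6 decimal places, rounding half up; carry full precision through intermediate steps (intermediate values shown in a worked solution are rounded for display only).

σ√T = 0.4884·√0.4327 = 0.321269
d₁ = (ln(S/K) + (r+σ²/2)T) / (σ√T) = (ln(237.23/266.31) + (0.0396+0.4884²/2)·0.4327) / 0.321269 = (-0.115631 + 0.068742) / 0.321269 = -0.145949
d₂ = d₁ − σ√T = -0.145949 − 0.321269 = -0.467219
e^{−rT} = e^{−0.0396·0.4327} = 0.983011
N(−d₁) = 0.558019,  N(−d₂) = 0.679828
Put price V = K·e^{−rT}·N(−d₂) − S·N(−d₁) = 177.969295 − 132.378923 = 45.590371
Δ = −N(−d₁) = -0.558019

price = 45.590371
Δ = -0.558019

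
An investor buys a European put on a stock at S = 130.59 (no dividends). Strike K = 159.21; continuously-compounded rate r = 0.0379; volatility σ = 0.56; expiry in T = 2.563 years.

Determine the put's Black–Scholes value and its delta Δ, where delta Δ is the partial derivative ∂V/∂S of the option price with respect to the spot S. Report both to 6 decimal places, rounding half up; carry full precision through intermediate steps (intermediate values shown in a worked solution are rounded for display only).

σ√T = 0.56·√2.563 = 0.896525
d₁ = (ln(S/K) + (r+σ²/2)T) / (σ√T) = (ln(130.59/159.21) + (0.0379+0.56²/2)·2.563) / 0.896525 = (-0.198161 + 0.499016) / 0.896525 = 0.335579
d₂ = d₁ − σ√T = 0.335579 − 0.896525 = -0.560946
e^{−rT} = e^{−0.0379·2.563} = 0.907431
N(−d₁) = 0.368594,  N(−d₂) = 0.712583
Put price V = K·e^{−rT}·N(−d₂) − S·N(−d₁) = 102.948341 − 48.134728 = 54.813613
Δ = −N(−d₁) = -0.368594

price = 54.813613
Δ = -0.368594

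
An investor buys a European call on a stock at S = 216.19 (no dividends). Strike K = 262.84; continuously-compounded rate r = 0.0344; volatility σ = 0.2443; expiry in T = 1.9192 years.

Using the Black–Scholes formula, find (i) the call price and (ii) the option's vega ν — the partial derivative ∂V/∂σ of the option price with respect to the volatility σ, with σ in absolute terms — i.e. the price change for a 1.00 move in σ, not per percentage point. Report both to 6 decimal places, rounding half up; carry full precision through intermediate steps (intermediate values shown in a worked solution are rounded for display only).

price = 18.344731
ν = 116.802421

σ√T = 0.2443·√1.9192 = 0.338441
d₁ = (ln(S/K) + (r+σ²/2)T) / (σ√T) = (ln(216.19/262.84) + (0.0344+0.2443²/2)·1.9192) / 0.338441 = (-0.195388 + 0.123292) / 0.338441 = -0.213024
d₂ = d₁ − σ√T = -0.213024 − 0.338441 = -0.551465
e^{−rT} = e^{−0.0344·1.9192} = 0.936112
N(d₁) = 0.415654,  N(d₂) = 0.290657
Call price V = S·N(d₁) − K·e^{−rT}·N(d₂) = 89.860295 − 71.515564 = 18.344731
φ(d₁) = (1/√(2π))·e^{−d₁²/2} = 0.389992
ν = S·φ(d₁)·√T = 116.802421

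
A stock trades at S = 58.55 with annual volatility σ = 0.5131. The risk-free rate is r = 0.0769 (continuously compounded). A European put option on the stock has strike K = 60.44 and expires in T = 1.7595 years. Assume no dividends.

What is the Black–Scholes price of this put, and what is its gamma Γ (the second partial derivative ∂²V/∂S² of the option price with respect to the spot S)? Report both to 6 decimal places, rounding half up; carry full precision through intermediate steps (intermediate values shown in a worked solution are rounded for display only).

price = 12.114292
Γ = 0.008868

σ√T = 0.5131·√1.7595 = 0.680607
d₁ = (ln(S/K) + (r+σ²/2)T) / (σ√T) = (ln(58.55/60.44) + (0.0769+0.5131²/2)·1.7595) / 0.680607 = (-0.031770 + 0.366919) / 0.680607 = 0.492426
d₂ = d₁ − σ√T = 0.492426 − 0.680607 = -0.188181
e^{−rT} = e^{−0.0769·1.7595} = 0.873449
N(−d₁) = 0.311209,  N(−d₂) = 0.574633
Put price V = K·e^{−rT}·N(−d₂) − S·N(−d₁) = 30.335588 − 18.221295 = 12.114292
φ(d₁) = (1/√(2π))·e^{−d₁²/2} = 0.353391
Γ = φ(d₁) / (S·σ·√T) = 0.008868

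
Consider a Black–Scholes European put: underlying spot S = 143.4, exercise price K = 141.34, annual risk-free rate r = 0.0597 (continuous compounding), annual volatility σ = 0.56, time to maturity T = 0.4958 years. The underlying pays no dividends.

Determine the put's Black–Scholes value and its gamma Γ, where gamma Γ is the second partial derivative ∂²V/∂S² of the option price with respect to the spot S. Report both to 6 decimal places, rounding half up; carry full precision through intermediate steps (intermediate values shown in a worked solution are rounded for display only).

σ√T = 0.56·√0.4958 = 0.394313
d₁ = (ln(S/K) + (r+σ²/2)T) / (σ√T) = (ln(143.4/141.34) + (0.0597+0.56²/2)·0.4958) / 0.394313 = (0.014470 + 0.107341) / 0.394313 = 0.308918
d₂ = d₁ − σ√T = 0.308918 − 0.394313 = -0.085396
e^{−rT} = e^{−0.0597·0.4958} = 0.970835
N(−d₁) = 0.378692,  N(−d₂) = 0.534027
Put price V = K·e^{−rT}·N(−d₂) − S·N(−d₁) = 73.277919 − 54.304446 = 18.973473
φ(d₁) = (1/√(2π))·e^{−d₁²/2} = 0.380354
Γ = φ(d₁) / (S·σ·√T) = 0.006727

price = 18.973473
Γ = 0.006727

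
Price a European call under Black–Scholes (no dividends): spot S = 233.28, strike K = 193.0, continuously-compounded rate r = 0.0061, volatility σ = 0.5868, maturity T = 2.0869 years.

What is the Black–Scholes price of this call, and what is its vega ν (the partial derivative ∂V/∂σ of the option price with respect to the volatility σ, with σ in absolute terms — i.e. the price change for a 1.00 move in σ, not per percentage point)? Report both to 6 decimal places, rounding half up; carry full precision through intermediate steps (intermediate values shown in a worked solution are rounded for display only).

price = 92.787276
ν = 107.954189

σ√T = 0.5868·√2.0869 = 0.847698
d₁ = (ln(S/K) + (r+σ²/2)T) / (σ√T) = (ln(233.28/193.0) + (0.0061+0.5868²/2)·2.0869) / 0.847698 = (0.189549 + 0.372026) / 0.847698 = 0.662471
d₂ = d₁ − σ√T = 0.662471 − 0.847698 = -0.185227
e^{−rT} = e^{−0.0061·2.0869} = 0.987351
N(d₁) = 0.746165,  N(d₂) = 0.426526
Call price V = S·N(d₁) − K·e^{−rT}·N(d₂) = 174.065428 − 81.278152 = 92.787276
φ(d₁) = (1/√(2π))·e^{−d₁²/2} = 0.320340
ν = S·φ(d₁)·√T = 107.954189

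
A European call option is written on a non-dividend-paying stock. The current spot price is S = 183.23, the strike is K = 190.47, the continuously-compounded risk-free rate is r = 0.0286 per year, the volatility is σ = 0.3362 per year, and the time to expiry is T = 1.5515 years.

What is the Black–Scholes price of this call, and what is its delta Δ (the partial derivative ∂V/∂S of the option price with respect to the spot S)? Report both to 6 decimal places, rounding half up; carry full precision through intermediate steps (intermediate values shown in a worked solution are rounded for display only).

price = 30.819979
Δ = 0.588156

σ√T = 0.3362·√1.5515 = 0.418768
d₁ = (ln(S/K) + (r+σ²/2)T) / (σ√T) = (ln(183.23/190.47) + (0.0286+0.3362²/2)·1.5515) / 0.418768 = (-0.038753 + 0.132056) / 0.418768 = 0.222805
d₂ = d₁ − σ√T = 0.222805 − 0.418768 = -0.195963
e^{−rT} = e^{−0.0286·1.5515} = 0.956597
N(d₁) = 0.588156,  N(d₂) = 0.422320
Call price V = S·N(d₁) − K·e^{−rT}·N(d₂) = 107.767912 − 76.947933 = 30.819979
Δ = N(d₁) = 0.588156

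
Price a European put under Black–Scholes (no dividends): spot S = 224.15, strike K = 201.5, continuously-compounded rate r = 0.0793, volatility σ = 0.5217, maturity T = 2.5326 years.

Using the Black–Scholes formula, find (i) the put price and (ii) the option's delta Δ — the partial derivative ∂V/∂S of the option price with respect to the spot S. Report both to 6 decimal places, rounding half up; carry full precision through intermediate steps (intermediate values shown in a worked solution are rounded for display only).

price = 36.925070
Δ = -0.216131

σ√T = 0.5217·√2.5326 = 0.830241
d₁ = (ln(S/K) + (r+σ²/2)T) / (σ√T) = (ln(224.15/201.5) + (0.0793+0.5217²/2)·2.5326) / 0.830241 = (0.106526 + 0.545485) / 0.830241 = 0.785328
d₂ = d₁ − σ√T = 0.785328 − 0.830241 = -0.044913
e^{−rT} = e^{−0.0793·2.5326} = 0.818047
N(−d₁) = 0.216131,  N(−d₂) = 0.517912
Put price V = K·e^{−rT}·N(−d₂) − S·N(−d₁) = 85.370768 − 48.445697 = 36.925070
Δ = −N(−d₁) = -0.216131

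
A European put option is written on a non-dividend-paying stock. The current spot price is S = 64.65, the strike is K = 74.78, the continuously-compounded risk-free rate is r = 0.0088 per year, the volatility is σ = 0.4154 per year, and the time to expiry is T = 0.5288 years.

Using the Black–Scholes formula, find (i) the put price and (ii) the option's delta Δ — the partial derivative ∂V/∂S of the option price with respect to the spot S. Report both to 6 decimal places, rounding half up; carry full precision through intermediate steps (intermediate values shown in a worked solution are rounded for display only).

price = 14.123694
Δ = -0.623785

σ√T = 0.4154·√0.5288 = 0.302073
d₁ = (ln(S/K) + (r+σ²/2)T) / (σ√T) = (ln(64.65/74.78) + (0.0088+0.4154²/2)·0.5288) / 0.302073 = (-0.145562 + 0.050278) / 0.302073 = -0.315436
d₂ = d₁ − σ√T = -0.315436 − 0.302073 = -0.617509
e^{−rT} = e^{−0.0088·0.5288} = 0.995357
N(−d₁) = 0.623785,  N(−d₂) = 0.731551
Put price V = K·e^{−rT}·N(−d₂) − S·N(−d₁) = 54.451377 − 40.327683 = 14.123694
Δ = −N(−d₁) = -0.623785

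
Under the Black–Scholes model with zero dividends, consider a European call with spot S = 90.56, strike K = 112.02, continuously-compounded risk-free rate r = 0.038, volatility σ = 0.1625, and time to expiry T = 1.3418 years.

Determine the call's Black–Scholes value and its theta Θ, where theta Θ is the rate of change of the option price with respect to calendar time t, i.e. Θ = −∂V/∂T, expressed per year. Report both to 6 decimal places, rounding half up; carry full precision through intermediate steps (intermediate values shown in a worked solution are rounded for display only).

price = 1.994762
Θ = -2.580370

σ√T = 0.1625·√1.3418 = 0.188234
d₁ = (ln(S/K) + (r+σ²/2)T) / (σ√T) = (ln(90.56/112.02) + (0.038+0.1625²/2)·1.3418) / 0.188234 = (-0.212665 + 0.068704) / 0.188234 = -0.764797
d₂ = d₁ − σ√T = -0.764797 − 0.188234 = -0.953030
e^{−rT} = e^{−0.038·1.3418} = 0.950290
N(d₁) = 0.222196,  N(d₂) = 0.170287
Call price V = S·N(d₁) − K·e^{−rT}·N(d₂) = 20.122099 − 18.127337 = 1.994762
φ(d₁) = (1/√(2π))·e^{−d₁²/2} = 0.297781
Θ = −S·φ(d₁)·σ/(2√T) − r·K·e^{−rT}·N(d₂) = −1.891531 − 0.688839 = -2.580370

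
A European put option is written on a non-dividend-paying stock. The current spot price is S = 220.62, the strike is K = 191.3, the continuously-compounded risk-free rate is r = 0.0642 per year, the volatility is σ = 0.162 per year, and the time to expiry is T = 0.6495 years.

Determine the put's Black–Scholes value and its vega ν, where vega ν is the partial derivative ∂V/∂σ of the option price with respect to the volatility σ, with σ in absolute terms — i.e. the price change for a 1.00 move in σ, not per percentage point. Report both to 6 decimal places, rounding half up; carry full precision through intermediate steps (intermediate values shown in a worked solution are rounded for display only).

price = 0.937432
ν = 23.834489

σ√T = 0.162·√0.6495 = 0.130558
d₁ = (ln(S/K) + (r+σ²/2)T) / (σ√T) = (ln(220.62/191.3) + (0.0642+0.162²/2)·0.6495) / 0.130558 = (0.142599 + 0.050221) / 0.130558 = 1.476884
d₂ = d₁ − σ√T = 1.476884 − 0.130558 = 1.346326
e^{−rT} = e^{−0.0642·0.6495} = 0.959159
N(−d₁) = 0.069853,  N(−d₂) = 0.089099
Put price V = K·e^{−rT}·N(−d₂) − S·N(−d₁) = 16.348479 − 15.411046 = 0.937432
φ(d₁) = (1/√(2π))·e^{−d₁²/2} = 0.134051
ν = S·φ(d₁)·√T = 23.834489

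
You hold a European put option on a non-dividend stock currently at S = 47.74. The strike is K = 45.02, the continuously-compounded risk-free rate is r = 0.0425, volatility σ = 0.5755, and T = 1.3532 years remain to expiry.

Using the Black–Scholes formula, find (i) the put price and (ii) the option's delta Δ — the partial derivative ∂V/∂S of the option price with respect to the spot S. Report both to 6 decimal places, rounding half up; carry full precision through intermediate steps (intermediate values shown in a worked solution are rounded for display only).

σ√T = 0.5755·√1.3532 = 0.669463
d₁ = (ln(S/K) + (r+σ²/2)T) / (σ√T) = (ln(47.74/45.02) + (0.0425+0.5755²/2)·1.3532) / 0.669463 = (0.058663 + 0.281601) / 0.669463 = 0.508264
d₂ = d₁ − σ√T = 0.508264 − 0.669463 = -0.161198
e^{−rT} = e^{−0.0425·1.3532} = 0.944112
N(−d₁) = 0.305634,  N(−d₂) = 0.564031
Put price V = K·e^{−rT}·N(−d₂) − S·N(−d₁) = 23.973536 − 14.590969 = 9.382567
Δ = −N(−d₁) = -0.305634

price = 9.382567
Δ = -0.305634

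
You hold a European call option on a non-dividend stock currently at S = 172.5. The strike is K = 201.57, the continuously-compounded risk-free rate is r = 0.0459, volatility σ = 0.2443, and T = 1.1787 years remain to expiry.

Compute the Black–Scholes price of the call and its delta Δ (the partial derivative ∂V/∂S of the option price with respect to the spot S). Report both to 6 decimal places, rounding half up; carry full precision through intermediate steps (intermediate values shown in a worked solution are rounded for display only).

σ√T = 0.2443·√1.1787 = 0.265232
d₁ = (ln(S/K) + (r+σ²/2)T) / (σ√T) = (ln(172.5/201.57) + (0.0459+0.2443²/2)·1.1787) / 0.265232 = (-0.155739 + 0.089276) / 0.265232 = -0.250586
d₂ = d₁ − σ√T = -0.250586 − 0.265232 = -0.515817
e^{−rT} = e^{−0.0459·1.1787} = 0.947335
N(d₁) = 0.401067,  N(d₂) = 0.302991
Call price V = S·N(d₁) − K·e^{−rT}·N(d₂) = 69.184082 − 57.857444 = 11.326638
Δ = N(d₁) = 0.401067

price = 11.326638
Δ = 0.401067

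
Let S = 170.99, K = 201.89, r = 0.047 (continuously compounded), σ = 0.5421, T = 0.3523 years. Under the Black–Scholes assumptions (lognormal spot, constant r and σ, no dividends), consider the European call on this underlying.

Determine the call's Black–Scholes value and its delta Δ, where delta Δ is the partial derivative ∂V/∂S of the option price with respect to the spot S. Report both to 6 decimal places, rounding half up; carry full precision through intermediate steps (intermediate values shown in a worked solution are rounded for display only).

price = 12.304347
Δ = 0.380590

σ√T = 0.5421·√0.3523 = 0.321763
d₁ = (ln(S/K) + (r+σ²/2)T) / (σ√T) = (ln(170.99/201.89) + (0.047+0.5421²/2)·0.3523) / 0.321763 = (-0.166118 + 0.068324) / 0.321763 = -0.303933
d₂ = d₁ − σ√T = -0.303933 − 0.321763 = -0.625695
e^{−rT} = e^{−0.047·0.3523} = 0.983578
N(d₁) = 0.380590,  N(d₂) = 0.265757
Call price V = S·N(d₁) − K·e^{−rT}·N(d₂) = 65.077016 − 52.772669 = 12.304347
Δ = N(d₁) = 0.380590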